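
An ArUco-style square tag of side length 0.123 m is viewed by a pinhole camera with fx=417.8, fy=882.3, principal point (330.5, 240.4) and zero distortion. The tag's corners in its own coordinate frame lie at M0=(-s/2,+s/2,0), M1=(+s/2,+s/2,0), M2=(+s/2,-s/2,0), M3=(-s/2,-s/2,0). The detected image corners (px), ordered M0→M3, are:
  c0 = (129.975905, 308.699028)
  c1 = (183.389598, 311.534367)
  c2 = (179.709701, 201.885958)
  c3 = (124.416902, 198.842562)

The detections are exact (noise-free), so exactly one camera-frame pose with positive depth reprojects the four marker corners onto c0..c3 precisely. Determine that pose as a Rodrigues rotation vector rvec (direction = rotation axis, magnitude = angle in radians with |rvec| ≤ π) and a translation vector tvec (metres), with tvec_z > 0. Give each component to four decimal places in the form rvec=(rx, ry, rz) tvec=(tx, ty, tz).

rvec=(0.2693, -0.0040, 0.0267) tvec=(-0.3997, 0.0170, 0.9484)

Intrinsics K: fx=417.8, fy=882.3, cx=330.5, cy=240.4
Marker side s = 0.123 m; corners in marker frame (Z=0):
  M0 = (-0.0615, +0.0615, 0)
  M1 = (+0.0615, +0.0615, 0)
  M2 = (+0.0615, -0.0615, 0)
  M3 = (-0.0615, -0.0615, 0)
Detected image corners:
  c0 = (129.975905, 308.699028) px
  c1 = (183.389598, 311.534367) px
  c2 = (179.709701, 201.885958) px
  c3 = (124.416902, 198.842562) px
Planar DLT: solve 8×8 A·h = b for H (H[2,2]=1):
  H  [+442.98451 +80.83936 +154.42607]
  H  [+25.89974 +963.86587 +256.18752]
  H  [+0.00790 +0.28040 +1.00000]
B = K⁻¹H; ‖b₁‖=1.054408, ‖b₂‖=1.054408; λ = 2/(‖b₁‖+‖b₂‖) = 0.948399, sign → tz>0 ⇒ λ=+0.948399
r₁ = λ·B[:,0] = (+0.99964,+0.02580,+0.00749); r₂ = λ·B[:,1] = (-0.02686,+0.96362,+0.26593)
r₃ = r₁×r₂ = (-0.00036,-0.26604,+0.96396); SVD([r₁ r₂ r₃]) → R = UVᵀ:
  R  [+0.99964 -0.02686 -0.00036]
  R  [+0.02580 +0.96362 -0.26604]
  R  [+0.00749 +0.26593 +0.96396]
t = (-0.39969, +0.01697, +0.94840) m
tr R = 2.927218; θ = arccos((tr R − 1)/2) = 0.270606 rad = 15.505°
axis k = ((R−Rᵀ)₃₂, (R−Rᵀ)₁₃, (R−Rᵀ)₂₁) / (2 sinθ) = (+0.995029, -0.014695, +0.098498)
rvec = θ·k = (+0.269260, -0.003976, +0.026654)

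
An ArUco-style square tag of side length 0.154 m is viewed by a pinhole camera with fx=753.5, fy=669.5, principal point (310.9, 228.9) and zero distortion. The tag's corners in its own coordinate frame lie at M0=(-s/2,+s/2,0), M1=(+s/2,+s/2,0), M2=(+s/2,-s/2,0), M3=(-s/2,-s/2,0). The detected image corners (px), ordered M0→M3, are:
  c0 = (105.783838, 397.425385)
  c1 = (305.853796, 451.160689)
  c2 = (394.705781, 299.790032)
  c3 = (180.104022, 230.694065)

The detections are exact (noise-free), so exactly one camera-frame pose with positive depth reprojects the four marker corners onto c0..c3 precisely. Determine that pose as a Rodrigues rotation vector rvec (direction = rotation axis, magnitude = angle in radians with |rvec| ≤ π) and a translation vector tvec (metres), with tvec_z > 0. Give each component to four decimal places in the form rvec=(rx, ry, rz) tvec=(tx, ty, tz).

Intrinsics K: fx=753.5, fy=669.5, cx=310.9, cy=228.9
Marker side s = 0.154 m; corners in marker frame (Z=0):
  M0 = (-0.0770, +0.0770, 0)
  M1 = (+0.0770, +0.0770, 0)
  M2 = (+0.0770, -0.0770, 0)
  M3 = (-0.0770, -0.0770, 0)
Detected image corners:
  c0 = (105.783838, 397.425385) px
  c1 = (305.853796, 451.160689) px
  c2 = (394.705781, 299.790032) px
  c3 = (180.104022, 230.694065) px
Planar DLT: solve 8×8 A·h = b for H (H[2,2]=1):
  H  [+1440.75702 -380.94060 +247.82587]
  H  [+531.55876 +1241.36370 +349.42514]
  H  [+0.39185 +0.60931 +1.00000]
B = K⁻¹H; ‖b₁‖=1.911298, ‖b₂‖=1.911298; λ = 2/(‖b₁‖+‖b₂‖) = 0.523205, sign → tz>0 ⇒ λ=+0.523205
r₁ = λ·B[:,0] = (+0.91582,+0.34531,+0.20502); r₂ = λ·B[:,1] = (-0.39605,+0.86111,+0.31879)
r₃ = r₁×r₂ = (-0.06646,-0.37315,+0.92539); SVD([r₁ r₂ r₃]) → R = UVᵀ:
  R  [+0.91582 -0.39605 -0.06646]
  R  [+0.34531 +0.86111 -0.37315]
  R  [+0.20502 +0.31879 +0.92539]
t = (-0.04380, +0.09419, +0.52320) m
tr R = 2.702321; θ = arccos((tr R − 1)/2) = 0.552604 rad = 31.662°
axis k = ((R−Rᵀ)₃₂, (R−Rᵀ)₁₃, (R−Rᵀ)₂₁) / (2 sinθ) = (+0.659115, -0.258594, +0.706184)
rvec = θ·k = (+0.364230, -0.142900, +0.390240)

rvec=(0.3642, -0.1429, 0.3902) tvec=(-0.0438, 0.0942, 0.5232)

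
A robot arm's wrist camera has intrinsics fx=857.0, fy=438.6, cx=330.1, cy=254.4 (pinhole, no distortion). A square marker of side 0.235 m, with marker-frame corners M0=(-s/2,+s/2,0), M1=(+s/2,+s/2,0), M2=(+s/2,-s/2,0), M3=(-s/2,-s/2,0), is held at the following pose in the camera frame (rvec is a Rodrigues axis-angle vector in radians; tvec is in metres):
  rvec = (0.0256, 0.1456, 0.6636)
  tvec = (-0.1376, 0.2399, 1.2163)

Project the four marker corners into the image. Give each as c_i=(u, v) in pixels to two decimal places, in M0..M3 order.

Intrinsics K: fx=857.0, fy=438.6, cx=330.1, cy=254.4
Marker side s = 0.235 m; corners in marker frame (Z=0):
  M0 = (-0.1175, +0.1175, 0)
  M1 = (+0.1175, +0.1175, 0)
  M2 = (+0.1175, -0.1175, 0)
  M3 = (-0.1175, -0.1175, 0)
rvec = (0.0256, 0.1456, 0.6636), |rvec| = θ = 0.67987 rad = 38.954°
Rodrigues: sinθ=0.62869, 1−cosθ=0.22234; R = I + sinθ·[k]× + (1−cosθ)·[k]×²:
    [+0.77797 -0.61185 +0.14281]
    [+0.61544 +0.78785 +0.02280]
    [-0.12647 +0.07015 +0.98949]
t = (-0.1376, 0.2399, 1.2163) m
M0: Pc = R·M0+t = (-0.30090, +0.26016, +1.23940); u = 857.0·(-0.30090)/1.23940 + 330.1 = 122.0359, v = 438.6·(+0.26016)/1.23940 + 254.4 = 346.4650
M1: Pc = R·M1+t = (-0.11808, +0.40479, +1.20968); u = 857.0·(-0.11808)/1.20968 + 330.1 = 246.4453, v = 438.6·(+0.40479)/1.20968 + 254.4 = 401.1654
M2: Pc = R·M2+t = (+0.02570, +0.21964, +1.19320); u = 857.0·(+0.02570)/1.19320 + 330.1 = 348.5619, v = 438.6·(+0.21964)/1.19320 + 254.4 = 335.1366
M3: Pc = R·M3+t = (-0.15712, +0.07501, +1.22292); u = 857.0·(-0.15712)/1.22292 + 330.1 = 219.9938, v = 438.6·(+0.07501)/1.22292 + 254.4 = 281.3034

c0=(122.04, 346.46) c1=(246.45, 401.17) c2=(348.56, 335.14) c3=(219.99, 281.30)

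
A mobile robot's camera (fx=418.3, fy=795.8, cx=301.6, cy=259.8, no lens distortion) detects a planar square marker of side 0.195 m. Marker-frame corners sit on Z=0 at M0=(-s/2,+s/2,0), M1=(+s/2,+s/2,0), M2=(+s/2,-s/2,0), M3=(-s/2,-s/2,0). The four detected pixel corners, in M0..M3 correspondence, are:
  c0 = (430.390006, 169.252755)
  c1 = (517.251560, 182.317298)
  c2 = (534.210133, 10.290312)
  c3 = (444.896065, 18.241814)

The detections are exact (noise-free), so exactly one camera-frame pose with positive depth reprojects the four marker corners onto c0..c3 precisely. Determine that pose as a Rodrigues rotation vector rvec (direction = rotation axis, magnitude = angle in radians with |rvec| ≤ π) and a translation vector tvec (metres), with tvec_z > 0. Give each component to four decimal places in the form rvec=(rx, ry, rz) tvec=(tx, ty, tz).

Intrinsics K: fx=418.3, fy=795.8, cx=301.6, cy=259.8
Marker side s = 0.195 m; corners in marker frame (Z=0):
  M0 = (-0.0975, +0.0975, 0)
  M1 = (+0.0975, +0.0975, 0)
  M2 = (+0.0975, -0.0975, 0)
  M3 = (-0.0975, -0.0975, 0)
Detected image corners:
  c0 = (430.390006, 169.252755) px
  c1 = (517.251560, 182.317298) px
  c2 = (534.210133, 10.290312) px
  c3 = (444.896065, 18.241814) px
Planar DLT: solve 8×8 A·h = b for H (H[2,2]=1):
  H  [+130.12968 -68.92999 +478.80190]
  H  [-50.20778 +827.03161 +95.12770]
  H  [-0.66763 +0.02354 +1.00000]
B = K⁻¹H; ‖b₁‖=1.047715, ‖b₂‖=1.047715; λ = 2/(‖b₁‖+‖b₂‖) = 0.954458, sign → tz>0 ⇒ λ=+0.954458
r₁ = λ·B[:,0] = (+0.75637,+0.14781,-0.63722); r₂ = λ·B[:,1] = (-0.17348,+0.98458,+0.02247)
r₃ = r₁×r₂ = (+0.63072,+0.09355,+0.77035); SVD([r₁ r₂ r₃]) → R = UVᵀ:
  R  [+0.75637 -0.17348 +0.63072]
  R  [+0.14781 +0.98458 +0.09355]
  R  [-0.63722 +0.02247 +0.77035]
t = (+0.40433, -0.19750, +0.95446) m
tr R = 2.511303; θ = arccos((tr R − 1)/2) = 0.714148 rad = 40.918°
axis k = ((R−Rᵀ)₃₂, (R−Rᵀ)₁₃, (R−Rᵀ)₂₁) / (2 sinθ) = (-0.054264, +0.967934, +0.245273)
rvec = θ·k = (-0.038753, +0.691248, +0.175161)

rvec=(-0.0388, 0.6912, 0.1752) tvec=(0.4043, -0.1975, 0.9545)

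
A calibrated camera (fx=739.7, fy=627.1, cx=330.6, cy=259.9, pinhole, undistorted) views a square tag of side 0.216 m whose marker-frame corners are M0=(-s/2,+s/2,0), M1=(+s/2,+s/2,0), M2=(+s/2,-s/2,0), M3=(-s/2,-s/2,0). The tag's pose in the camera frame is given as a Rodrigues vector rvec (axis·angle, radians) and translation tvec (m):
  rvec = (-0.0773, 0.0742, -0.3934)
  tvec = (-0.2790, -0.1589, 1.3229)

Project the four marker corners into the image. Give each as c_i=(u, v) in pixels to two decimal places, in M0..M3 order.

Intrinsics K: fx=739.7, fy=627.1, cx=330.6, cy=259.9
Marker side s = 0.216 m; corners in marker frame (Z=0):
  M0 = (-0.1080, +0.1080, 0)
  M1 = (+0.1080, +0.1080, 0)
  M2 = (+0.1080, -0.1080, 0)
  M3 = (-0.1080, -0.1080, 0)
rvec = (-0.0773, 0.0742, -0.3934), |rvec| = θ = 0.40773 rad = 23.361°
Rodrigues: sinθ=0.39653, 1−cosθ=0.08198; R = I + sinθ·[k]× + (1−cosθ)·[k]×²:
    [+0.92097 +0.37976 +0.08716]
    [-0.38542 +0.92074 +0.06078]
    [-0.05717 -0.08957 +0.99434]
t = (-0.2790, -0.1589, 1.3229) m
M0: Pc = R·M0+t = (-0.33745, -0.01784, +1.31940); u = 739.7·(-0.33745)/1.31940 + 330.6 = 141.4140, v = 627.1·(-0.01784)/1.31940 + 259.9 = 251.4231
M1: Pc = R·M1+t = (-0.13852, -0.10109, +1.30705); u = 739.7·(-0.13852)/1.30705 + 330.6 = 252.2068, v = 627.1·(-0.10109)/1.30705 + 259.9 = 211.4010
M2: Pc = R·M2+t = (-0.22055, -0.29996, +1.32640); u = 739.7·(-0.22055)/1.32640 + 330.6 = 207.6050, v = 627.1·(-0.29996)/1.32640 + 259.9 = 118.0815
M3: Pc = R·M3+t = (-0.41948, -0.21671, +1.33875); u = 739.7·(-0.41948)/1.33875 + 330.6 = 98.8247, v = 627.1·(-0.21671)/1.33875 + 259.9 = 158.3860

c0=(141.41, 251.42) c1=(252.21, 211.40) c2=(207.61, 118.08) c3=(98.82, 158.39)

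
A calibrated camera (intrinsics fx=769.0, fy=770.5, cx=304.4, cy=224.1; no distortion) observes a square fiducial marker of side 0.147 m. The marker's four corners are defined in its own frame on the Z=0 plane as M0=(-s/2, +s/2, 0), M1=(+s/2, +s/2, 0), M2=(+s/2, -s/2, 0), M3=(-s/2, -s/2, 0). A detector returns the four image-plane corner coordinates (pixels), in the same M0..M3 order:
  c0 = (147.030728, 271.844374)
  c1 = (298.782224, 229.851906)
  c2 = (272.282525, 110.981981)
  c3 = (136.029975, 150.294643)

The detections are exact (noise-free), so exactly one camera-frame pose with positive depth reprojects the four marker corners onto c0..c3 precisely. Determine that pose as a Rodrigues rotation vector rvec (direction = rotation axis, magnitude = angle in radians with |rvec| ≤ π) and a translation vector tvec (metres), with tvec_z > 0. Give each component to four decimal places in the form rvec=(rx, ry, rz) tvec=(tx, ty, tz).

rvec=(-0.5596, 0.1439, -0.2425) tvec=(-0.0896, -0.0355, 0.7505)

Intrinsics K: fx=769.0, fy=770.5, cx=304.4, cy=224.1
Marker side s = 0.147 m; corners in marker frame (Z=0):
  M0 = (-0.0735, +0.0735, 0)
  M1 = (+0.0735, +0.0735, 0)
  M2 = (+0.0735, -0.0735, 0)
  M3 = (-0.0735, -0.0735, 0)
Detected image corners:
  c0 = (147.030728, 271.844374) px
  c1 = (298.782224, 229.851906) px
  c2 = (272.282525, 110.981981) px
  c3 = (136.029975, 150.294643) px
Planar DLT: solve 8×8 A·h = b for H (H[2,2]=1):
  H  [+957.18944 -26.59097 +212.54870]
  H  [-293.59664 +680.44034 +187.69886]
  H  [-0.09191 -0.72021 +1.00000]
B = K⁻¹H; ‖b₁‖=1.332369, ‖b₂‖=1.332369; λ = 2/(‖b₁‖+‖b₂‖) = 0.750543, sign → tz>0 ⇒ λ=+0.750543
r₁ = λ·B[:,0] = (+0.96152,-0.26593,-0.06898); r₂ = λ·B[:,1] = (+0.18802,+0.82003,-0.54055)
r₃ = r₁×r₂ = (+0.20031,+0.50678,+0.83848); SVD([r₁ r₂ r₃]) → R = UVᵀ:
  R  [+0.96152 +0.18802 +0.20031]
  R  [-0.26593 +0.82003 +0.50678]
  R  [-0.06898 -0.54055 +0.83848]
t = (-0.08965, -0.03546, +0.75054) m
tr R = 2.620036; θ = arccos((tr R − 1)/2) = 0.626613 rad = 35.902°
axis k = ((R−Rᵀ)₃₂, (R−Rᵀ)₁₃, (R−Rᵀ)₂₁) / (2 sinθ) = (-0.893007, +0.229617, -0.387058)
rvec = θ·k = (-0.559570, +0.143881, -0.242536)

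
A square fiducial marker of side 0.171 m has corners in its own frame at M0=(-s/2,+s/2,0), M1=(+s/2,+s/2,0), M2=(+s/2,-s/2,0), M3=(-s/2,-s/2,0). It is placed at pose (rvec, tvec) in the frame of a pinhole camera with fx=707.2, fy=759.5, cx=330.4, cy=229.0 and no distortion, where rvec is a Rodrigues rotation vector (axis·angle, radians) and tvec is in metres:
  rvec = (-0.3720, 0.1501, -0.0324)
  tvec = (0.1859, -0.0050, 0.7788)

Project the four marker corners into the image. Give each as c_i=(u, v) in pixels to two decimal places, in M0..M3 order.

c0=(425.11, 308.66) c1=(590.67, 300.82) c2=(569.74, 143.65) c3=(417.35, 155.48)

Intrinsics K: fx=707.2, fy=759.5, cx=330.4, cy=229.0
Marker side s = 0.171 m; corners in marker frame (Z=0):
  M0 = (-0.0855, +0.0855, 0)
  M1 = (+0.0855, +0.0855, 0)
  M2 = (+0.0855, -0.0855, 0)
  M3 = (-0.0855, -0.0855, 0)
rvec = (-0.3720, 0.1501, -0.0324), |rvec| = θ = 0.40245 rad = 23.059°
Rodrigues: sinθ=0.39167, 1−cosθ=0.07989; R = I + sinθ·[k]× + (1−cosθ)·[k]×²:
    [+0.98837 +0.00399 +0.15203]
    [-0.05908 +0.93122 +0.35964]
    [-0.14014 -0.36444 +0.92062]
t = (0.1859, -0.0050, 0.7788) m
M0: Pc = R·M0+t = (+0.10174, +0.07967, +0.75962); u = 707.2·(+0.10174)/0.75962 + 330.4 = 425.1147, v = 759.5·(+0.07967)/0.75962 + 229.0 = 308.6574
M1: Pc = R·M1+t = (+0.27075, +0.06957, +0.73566); u = 707.2·(+0.27075)/0.73566 + 330.4 = 590.6727, v = 759.5·(+0.06957)/0.73566 + 229.0 = 300.8228
M2: Pc = R·M2+t = (+0.27006, -0.08967, +0.79798); u = 707.2·(+0.27006)/0.79798 + 330.4 = 569.7420, v = 759.5·(-0.08967)/0.79798 + 229.0 = 143.6536
M3: Pc = R·M3+t = (+0.10105, -0.07957, +0.82194); u = 707.2·(+0.10105)/0.82194 + 330.4 = 417.3466, v = 759.5·(-0.07957)/0.82194 + 229.0 = 155.4764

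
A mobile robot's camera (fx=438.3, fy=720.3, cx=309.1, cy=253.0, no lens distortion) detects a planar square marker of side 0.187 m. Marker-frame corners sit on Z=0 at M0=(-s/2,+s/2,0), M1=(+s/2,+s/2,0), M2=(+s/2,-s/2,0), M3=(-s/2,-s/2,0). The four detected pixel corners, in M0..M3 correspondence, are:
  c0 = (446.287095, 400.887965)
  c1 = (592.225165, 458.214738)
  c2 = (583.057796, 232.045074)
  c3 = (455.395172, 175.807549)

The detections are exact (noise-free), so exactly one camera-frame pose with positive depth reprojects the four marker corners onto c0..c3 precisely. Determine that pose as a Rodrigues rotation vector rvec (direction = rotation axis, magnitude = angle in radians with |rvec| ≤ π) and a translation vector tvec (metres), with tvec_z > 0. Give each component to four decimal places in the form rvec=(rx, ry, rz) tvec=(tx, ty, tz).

Intrinsics K: fx=438.3, fy=720.3, cx=309.1, cy=253.0
Marker side s = 0.187 m; corners in marker frame (Z=0):
  M0 = (-0.0935, +0.0935, 0)
  M1 = (+0.0935, +0.0935, 0)
  M2 = (+0.0935, -0.0935, 0)
  M3 = (-0.0935, -0.0935, 0)
Detected image corners:
  c0 = (446.287095, 400.887965) px
  c1 = (592.225165, 458.214738) px
  c2 = (583.057796, 232.045074) px
  c3 = (455.395172, 175.807549) px
Planar DLT: solve 8×8 A·h = b for H (H[2,2]=1):
  H  [+808.24188 -370.09933 +520.22509]
  H  [+352.22511 +980.30534 +309.61180]
  H  [+0.15398 -0.71443 +1.00000]
B = K⁻¹H; ‖b₁‖=1.795727, ‖b₂‖=1.795727; λ = 2/(‖b₁‖+‖b₂‖) = 0.556878, sign → tz>0 ⇒ λ=+0.556878
r₁ = λ·B[:,0] = (+0.96643,+0.24219,+0.08575); r₂ = λ·B[:,1] = (-0.18965,+0.89763,-0.39785)
r₃ = r₁×r₂ = (-0.17333,+0.36823,+0.91343); SVD([r₁ r₂ r₃]) → R = UVᵀ:
  R  [+0.96643 -0.18965 -0.17333]
  R  [+0.24219 +0.89763 +0.36823]
  R  [+0.08575 -0.39785 +0.91343]
t = (+0.26824, +0.04377, +0.55688) m
tr R = 2.777500; θ = arccos((tr R − 1)/2) = 0.476185 rad = 27.283°
axis k = ((R−Rᵀ)₃₂, (R−Rᵀ)₁₃, (R−Rᵀ)₂₁) / (2 sinθ) = (-0.835619, -0.282592, +0.471044)
rvec = θ·k = (-0.397909, -0.134566, +0.224304)

rvec=(-0.3979, -0.1346, 0.2243) tvec=(0.2682, 0.0438, 0.5569)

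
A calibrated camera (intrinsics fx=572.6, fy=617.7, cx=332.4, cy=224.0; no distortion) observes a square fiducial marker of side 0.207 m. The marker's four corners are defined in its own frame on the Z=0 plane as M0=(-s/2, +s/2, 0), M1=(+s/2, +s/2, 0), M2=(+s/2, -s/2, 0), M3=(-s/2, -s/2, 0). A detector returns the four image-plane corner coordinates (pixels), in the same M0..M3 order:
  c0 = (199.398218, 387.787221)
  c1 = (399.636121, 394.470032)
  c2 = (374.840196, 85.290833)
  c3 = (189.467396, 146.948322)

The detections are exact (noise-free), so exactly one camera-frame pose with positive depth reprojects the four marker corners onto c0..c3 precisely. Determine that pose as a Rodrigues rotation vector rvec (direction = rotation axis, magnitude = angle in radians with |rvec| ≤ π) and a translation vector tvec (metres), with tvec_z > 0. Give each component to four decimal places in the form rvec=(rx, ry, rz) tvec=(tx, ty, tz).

rvec=(-0.0964, 0.6239, -0.1105) tvec=(-0.0444, 0.0210, 0.4703)

Intrinsics K: fx=572.6, fy=617.7, cx=332.4, cy=224.0
Marker side s = 0.207 m; corners in marker frame (Z=0):
  M0 = (-0.1035, +0.1035, 0)
  M1 = (+0.1035, +0.1035, 0)
  M2 = (+0.1035, -0.1035, 0)
  M3 = (-0.1035, -0.1035, 0)
Detected image corners:
  c0 = (199.398218, 387.787221) px
  c1 = (399.636121, 394.470032) px
  c2 = (374.840196, 85.290833) px
  c3 = (189.467396, 146.948322) px
Planar DLT: solve 8×8 A·h = b for H (H[2,2]=1):
  H  [+573.69150 +3.12676 +278.36067]
  H  [-448.38046 +1241.14160 +251.64047]
  H  [-1.22668 -0.26199 +1.00000]
B = K⁻¹H; ‖b₁‖=2.126392, ‖b₂‖=2.126392; λ = 2/(‖b₁‖+‖b₂‖) = 0.470280, sign → tz>0 ⇒ λ=+0.470280
r₁ = λ·B[:,0] = (+0.80606,-0.13217,-0.57688); r₂ = λ·B[:,1] = (+0.07409,+0.98961,-0.12321)
r₃ = r₁×r₂ = (+0.58717,+0.05657,+0.80748); SVD([r₁ r₂ r₃]) → R = UVᵀ:
  R  [+0.80606 +0.07409 +0.58717]
  R  [-0.13217 +0.98961 +0.05657]
  R  [-0.57688 -0.12321 +0.80748]
t = (-0.04438, +0.02104, +0.47028) m
tr R = 2.603155; θ = arccos((tr R − 1)/2) = 0.640867 rad = 36.719°
axis k = ((R−Rᵀ)₃₂, (R−Rᵀ)₁₃, (R−Rᵀ)₂₁) / (2 sinθ) = (-0.150345, +0.973469, -0.172493)
rvec = θ·k = (-0.096351, +0.623865, -0.110545)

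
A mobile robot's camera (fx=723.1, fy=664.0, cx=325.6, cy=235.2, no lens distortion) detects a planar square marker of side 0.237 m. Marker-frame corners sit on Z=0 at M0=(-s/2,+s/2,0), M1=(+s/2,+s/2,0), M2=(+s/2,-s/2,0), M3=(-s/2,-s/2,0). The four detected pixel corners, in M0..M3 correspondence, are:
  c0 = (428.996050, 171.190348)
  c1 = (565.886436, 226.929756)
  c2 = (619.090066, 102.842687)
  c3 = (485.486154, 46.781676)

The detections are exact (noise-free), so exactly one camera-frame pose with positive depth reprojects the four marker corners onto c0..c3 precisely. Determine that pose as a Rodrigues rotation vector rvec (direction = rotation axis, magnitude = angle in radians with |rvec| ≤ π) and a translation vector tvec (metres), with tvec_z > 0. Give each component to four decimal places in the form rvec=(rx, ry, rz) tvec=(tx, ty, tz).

Intrinsics K: fx=723.1, fy=664.0, cx=325.6, cy=235.2
Marker side s = 0.237 m; corners in marker frame (Z=0):
  M0 = (-0.1185, +0.1185, 0)
  M1 = (+0.1185, +0.1185, 0)
  M2 = (+0.1185, -0.1185, 0)
  M3 = (-0.1185, -0.1185, 0)
Detected image corners:
  c0 = (428.996050, 171.190348) px
  c1 = (565.886436, 226.929756) px
  c2 = (619.090066, 102.842687) px
  c3 = (485.486154, 46.781676) px
Planar DLT: solve 8×8 A·h = b for H (H[2,2]=1):
  H  [+595.91859 -274.92693 +525.52092]
  H  [+242.47943 +512.88789 +136.48516]
  H  [+0.04825 -0.08296 +1.00000]
B = K⁻¹H; ‖b₁‖=0.875971, ‖b₂‖=0.875971; λ = 2/(‖b₁‖+‖b₂‖) = 1.141590, sign → tz>0 ⇒ λ=+1.141590
r₁ = λ·B[:,0] = (+0.91600,+0.39738,+0.05508); r₂ = λ·B[:,1] = (-0.39139,+0.91534,-0.09471)
r₃ = r₁×r₂ = (-0.08805,+0.06520,+0.99398); SVD([r₁ r₂ r₃]) → R = UVᵀ:
  R  [+0.91600 -0.39139 -0.08805]
  R  [+0.39738 +0.91534 +0.06520]
  R  [+0.05508 -0.09471 +0.99398]
t = (+0.31562, -0.16972, +1.14159) m
tr R = 2.825318; θ = arccos((tr R − 1)/2) = 0.421053 rad = 24.125°
axis k = ((R−Rᵀ)₃₂, (R−Rᵀ)₁₃, (R−Rᵀ)₂₁) / (2 sinθ) = (-0.195622, -0.175097, +0.964921)
rvec = θ·k = (-0.082367, -0.073725, +0.406283)

rvec=(-0.0824, -0.0737, 0.4063) tvec=(0.3156, -0.1697, 1.1416)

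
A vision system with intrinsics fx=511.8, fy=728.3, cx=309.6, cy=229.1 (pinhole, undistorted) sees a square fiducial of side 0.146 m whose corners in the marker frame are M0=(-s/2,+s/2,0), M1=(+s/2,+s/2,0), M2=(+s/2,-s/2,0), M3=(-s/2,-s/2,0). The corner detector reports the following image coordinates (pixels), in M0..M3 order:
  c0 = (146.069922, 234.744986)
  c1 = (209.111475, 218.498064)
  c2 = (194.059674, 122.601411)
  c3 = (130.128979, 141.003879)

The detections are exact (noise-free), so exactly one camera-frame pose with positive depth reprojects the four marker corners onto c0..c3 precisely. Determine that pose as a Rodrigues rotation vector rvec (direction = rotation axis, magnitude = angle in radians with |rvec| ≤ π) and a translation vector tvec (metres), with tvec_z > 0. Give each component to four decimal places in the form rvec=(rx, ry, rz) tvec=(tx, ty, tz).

rvec=(0.1551, 0.1332, -0.1818) tvec=(-0.3010, -0.0746, 1.1006)

Intrinsics K: fx=511.8, fy=728.3, cx=309.6, cy=229.1
Marker side s = 0.146 m; corners in marker frame (Z=0):
  M0 = (-0.0730, +0.0730, 0)
  M1 = (+0.0730, +0.0730, 0)
  M2 = (+0.0730, -0.0730, 0)
  M3 = (-0.0730, -0.0730, 0)
Detected image corners:
  c0 = (146.069922, 234.744986) px
  c1 = (209.111475, 218.498064) px
  c2 = (194.059674, 122.601411) px
  c3 = (130.128979, 141.003879) px
Planar DLT: solve 8×8 A·h = b for H (H[2,2]=1):
  H  [+412.34105 +127.94533 +169.60851]
  H  [-142.29953 +672.35082 +179.73947]
  H  [-0.13228 +0.12822 +1.00000]
B = K⁻¹H; ‖b₁‖=0.908619, ‖b₂‖=0.908619; λ = 2/(‖b₁‖+‖b₂‖) = 1.100571, sign → tz>0 ⇒ λ=+1.100571
r₁ = λ·B[:,0] = (+0.97476,-0.16924,-0.14558); r₂ = λ·B[:,1] = (+0.18977,+0.97163,+0.14111)
r₃ = r₁×r₂ = (+0.11757,-0.16518,+0.97923); SVD([r₁ r₂ r₃]) → R = UVᵀ:
  R  [+0.97476 +0.18977 +0.11757]
  R  [-0.16924 +0.97163 -0.16518]
  R  [-0.14558 +0.14111 +0.97923]
t = (-0.30104, -0.07459, +1.10057) m
tr R = 2.925629; θ = arccos((tr R − 1)/2) = 0.273563 rad = 15.674°
axis k = ((R−Rᵀ)₃₂, (R−Rᵀ)₁₃, (R−Rᵀ)₂₁) / (2 sinθ) = (+0.566854, +0.487035, -0.664434)
rvec = θ·k = (+0.155070, +0.133235, -0.181765)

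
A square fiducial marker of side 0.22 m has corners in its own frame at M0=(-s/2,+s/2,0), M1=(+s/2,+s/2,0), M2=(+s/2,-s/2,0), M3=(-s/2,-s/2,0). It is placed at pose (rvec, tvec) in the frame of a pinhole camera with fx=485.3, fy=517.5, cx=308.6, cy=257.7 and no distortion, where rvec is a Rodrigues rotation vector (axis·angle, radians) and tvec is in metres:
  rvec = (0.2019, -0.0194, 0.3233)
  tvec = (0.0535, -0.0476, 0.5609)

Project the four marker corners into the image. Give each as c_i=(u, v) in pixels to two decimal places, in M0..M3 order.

Intrinsics K: fx=485.3, fy=517.5, cx=308.6, cy=257.7
Marker side s = 0.22 m; corners in marker frame (Z=0):
  M0 = (-0.1100, +0.1100, 0)
  M1 = (+0.1100, +0.1100, 0)
  M2 = (+0.1100, -0.1100, 0)
  M3 = (-0.1100, -0.1100, 0)
rvec = (0.2019, -0.0194, 0.3233), |rvec| = θ = 0.38166 rad = 21.867°
Rodrigues: sinθ=0.37246, 1−cosθ=0.07195; R = I + sinθ·[k]× + (1−cosθ)·[k]×²:
    [+0.94818 -0.31744 +0.01331]
    [+0.31357 +0.92823 -0.20013]
    [+0.05118 +0.19394 +0.97968]
t = (0.0535, -0.0476, 0.5609) m
M0: Pc = R·M0+t = (-0.08572, +0.02001, +0.57660); u = 485.3·(-0.08572)/0.57660 + 308.6 = 236.4544, v = 517.5·(+0.02001)/0.57660 + 257.7 = 275.6613
M1: Pc = R·M1+t = (+0.12288, +0.08900, +0.58786); u = 485.3·(+0.12288)/0.58786 + 308.6 = 410.0428, v = 517.5·(+0.08900)/0.58786 + 257.7 = 336.0464
M2: Pc = R·M2+t = (+0.19272, -0.11521, +0.54520); u = 485.3·(+0.19272)/0.54520 + 308.6 = 480.1465, v = 517.5·(-0.11521)/0.54520 + 257.7 = 148.3402
M3: Pc = R·M3+t = (-0.01588, -0.18420, +0.53394); u = 485.3·(-0.01588)/0.53394 + 308.6 = 294.1652, v = 517.5·(-0.18420)/0.53394 + 257.7 = 79.1719

c0=(236.45, 275.66) c1=(410.04, 336.05) c2=(480.15, 148.34) c3=(294.17, 79.17)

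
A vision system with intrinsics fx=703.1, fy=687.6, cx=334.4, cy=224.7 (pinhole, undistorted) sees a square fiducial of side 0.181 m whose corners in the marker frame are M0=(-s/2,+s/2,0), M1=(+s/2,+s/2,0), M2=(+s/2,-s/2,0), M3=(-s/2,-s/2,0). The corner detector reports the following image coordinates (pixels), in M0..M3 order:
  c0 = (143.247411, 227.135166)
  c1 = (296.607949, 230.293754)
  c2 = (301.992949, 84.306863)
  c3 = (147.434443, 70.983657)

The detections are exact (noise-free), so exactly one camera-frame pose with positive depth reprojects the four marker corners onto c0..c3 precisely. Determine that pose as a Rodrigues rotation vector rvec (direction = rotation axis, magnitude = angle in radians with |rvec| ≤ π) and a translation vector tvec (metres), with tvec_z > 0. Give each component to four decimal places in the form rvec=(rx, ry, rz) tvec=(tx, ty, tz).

rvec=(0.0507, -0.3093, 0.0312) tvec=(-0.1288, -0.0854, 0.8272)

Intrinsics K: fx=703.1, fy=687.6, cx=334.4, cy=224.7
Marker side s = 0.181 m; corners in marker frame (Z=0):
  M0 = (-0.0905, +0.0905, 0)
  M1 = (+0.0905, +0.0905, 0)
  M2 = (+0.0905, -0.0905, 0)
  M3 = (-0.0905, -0.0905, 0)
Detected image corners:
  c0 = (143.247411, 227.135166) px
  c1 = (296.607949, 230.293754) px
  c2 = (301.992949, 84.306863) px
  c3 = (147.434443, 70.983657) px
Planar DLT: solve 8×8 A·h = b for H (H[2,2]=1):
  H  [+932.57337 -14.44653 +224.87797]
  H  [+101.87916 +842.04045 +153.68961]
  H  [+0.36877 +0.05445 +1.00000]
B = K⁻¹H; ‖b₁‖=1.208934, ‖b₂‖=1.208934; λ = 2/(‖b₁‖+‖b₂‖) = 0.827175, sign → tz>0 ⇒ λ=+0.827175
r₁ = λ·B[:,0] = (+0.95207,+0.02288,+0.30504); r₂ = λ·B[:,1] = (-0.03842,+0.99825,+0.04504)
r₃ = r₁×r₂ = (-0.30347,-0.05460,+0.95128); SVD([r₁ r₂ r₃]) → R = UVᵀ:
  R  [+0.95207 -0.03842 -0.30347]
  R  [+0.02288 +0.99825 -0.05460]
  R  [+0.30504 +0.04504 +0.95128]
t = (-0.12885, -0.08542, +0.82718) m
tr R = 2.901588; θ = arccos((tr R − 1)/2) = 0.315008 rad = 18.049°
axis k = ((R−Rᵀ)₃₂, (R−Rᵀ)₁₃, (R−Rᵀ)₂₁) / (2 sinθ) = (+0.160807, -0.982016, +0.098920)
rvec = θ·k = (+0.050656, -0.309343, +0.031161)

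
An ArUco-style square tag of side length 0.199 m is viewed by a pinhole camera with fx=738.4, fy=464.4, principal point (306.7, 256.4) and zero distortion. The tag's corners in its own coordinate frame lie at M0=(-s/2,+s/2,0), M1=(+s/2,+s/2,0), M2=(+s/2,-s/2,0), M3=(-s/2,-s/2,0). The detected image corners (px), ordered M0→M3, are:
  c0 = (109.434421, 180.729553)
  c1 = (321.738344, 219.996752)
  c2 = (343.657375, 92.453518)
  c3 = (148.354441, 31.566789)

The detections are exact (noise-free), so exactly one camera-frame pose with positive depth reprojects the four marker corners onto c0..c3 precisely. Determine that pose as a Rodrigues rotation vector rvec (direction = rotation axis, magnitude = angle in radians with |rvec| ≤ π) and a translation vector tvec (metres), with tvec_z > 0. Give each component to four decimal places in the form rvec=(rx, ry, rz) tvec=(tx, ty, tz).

rvec=(-0.1417, -0.6080, 0.1603) tvec=(-0.0563, -0.1683, 0.6253)

Intrinsics K: fx=738.4, fy=464.4, cx=306.7, cy=256.4
Marker side s = 0.199 m; corners in marker frame (Z=0):
  M0 = (-0.0995, +0.0995, 0)
  M1 = (+0.0995, +0.0995, 0)
  M2 = (+0.0995, -0.0995, 0)
  M3 = (-0.0995, -0.0995, 0)
Detected image corners:
  c0 = (109.434421, 180.729553) px
  c1 = (321.738344, 219.996752) px
  c2 = (343.657375, 92.453518) px
  c3 = (148.354441, 31.566789) px
Planar DLT: solve 8×8 A·h = b for H (H[2,2]=1):
  H  [+1228.08516 -215.20809 +240.24294]
  H  [+369.80926 +652.85085 +131.42927]
  H  [+0.88894 -0.28651 +1.00000]
B = K⁻¹H; ‖b₁‖=1.599327, ‖b₂‖=1.599327; λ = 2/(‖b₁‖+‖b₂‖) = 0.625263, sign → tz>0 ⇒ λ=+0.625263
r₁ = λ·B[:,0] = (+0.80905,+0.19103,+0.55582); r₂ = λ·B[:,1] = (-0.10783,+0.97790,-0.17914)
r₃ = r₁×r₂ = (-0.57776,+0.08500,+0.81177); SVD([r₁ r₂ r₃]) → R = UVᵀ:
  R  [+0.80905 -0.10783 -0.57776]
  R  [+0.19103 +0.97790 +0.08500]
  R  [+0.55582 -0.17914 +0.81177]
t = (-0.05627, -0.16826, +0.62526) m
tr R = 2.598718; θ = arccos((tr R − 1)/2) = 0.644569 rad = 36.931°
axis k = ((R−Rᵀ)₃₂, (R−Rᵀ)₁₃, (R−Rᵀ)₂₁) / (2 sinθ) = (-0.219807, -0.943311, +0.248694)
rvec = θ·k = (-0.141681, -0.608029, +0.160300)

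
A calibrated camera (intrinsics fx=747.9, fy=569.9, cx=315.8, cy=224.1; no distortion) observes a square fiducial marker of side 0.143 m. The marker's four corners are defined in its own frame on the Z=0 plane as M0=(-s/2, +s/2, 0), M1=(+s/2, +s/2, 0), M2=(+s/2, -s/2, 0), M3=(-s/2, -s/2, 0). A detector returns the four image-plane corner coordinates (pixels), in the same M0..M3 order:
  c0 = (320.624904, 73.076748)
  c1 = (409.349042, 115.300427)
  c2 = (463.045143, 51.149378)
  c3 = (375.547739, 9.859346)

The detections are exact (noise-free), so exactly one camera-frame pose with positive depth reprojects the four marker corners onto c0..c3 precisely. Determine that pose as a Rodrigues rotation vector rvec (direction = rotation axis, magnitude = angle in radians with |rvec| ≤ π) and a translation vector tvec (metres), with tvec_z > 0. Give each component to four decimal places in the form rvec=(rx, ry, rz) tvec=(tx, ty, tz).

Intrinsics K: fx=747.9, fy=569.9, cx=315.8, cy=224.1
Marker side s = 0.143 m; corners in marker frame (Z=0):
  M0 = (-0.0715, +0.0715, 0)
  M1 = (+0.0715, +0.0715, 0)
  M2 = (+0.0715, -0.0715, 0)
  M3 = (-0.0715, -0.0715, 0)
Detected image corners:
  c0 = (320.624904, 73.076748) px
  c1 = (409.349042, 115.300427) px
  c2 = (463.045143, 51.149378) px
  c3 = (375.547739, 9.859346) px
Planar DLT: solve 8×8 A·h = b for H (H[2,2]=1):
  H  [+605.32099 -424.63311 +392.27693]
  H  [+290.26170 +438.20900 +62.04503]
  H  [-0.02755 -0.11434 +1.00000]
B = K⁻¹H; ‖b₁‖=0.972291, ‖b₂‖=0.972291; λ = 2/(‖b₁‖+‖b₂‖) = 1.028499, sign → tz>0 ⇒ λ=+1.028499
r₁ = λ·B[:,0] = (+0.84439,+0.53498,-0.02833); r₂ = λ·B[:,1] = (-0.53429,+0.83708,-0.11760)
r₃ = r₁×r₂ = (-0.03920,+0.11444,+0.99266); SVD([r₁ r₂ r₃]) → R = UVᵀ:
  R  [+0.84439 -0.53429 -0.03920]
  R  [+0.53498 +0.83708 +0.11444]
  R  [-0.02833 -0.11760 +0.99266]
t = (+0.10517, -0.29246, +1.02850) m
tr R = 2.674128; θ = arccos((tr R − 1)/2) = 0.578902 rad = 33.169°
axis k = ((R−Rᵀ)₃₂, (R−Rᵀ)₁₃, (R−Rᵀ)₂₁) / (2 sinθ) = (-0.212062, -0.009926, +0.977206)
rvec = θ·k = (-0.122763, -0.005746, +0.565707)

rvec=(-0.1228, -0.0057, 0.5657) tvec=(0.1052, -0.2925, 1.0285)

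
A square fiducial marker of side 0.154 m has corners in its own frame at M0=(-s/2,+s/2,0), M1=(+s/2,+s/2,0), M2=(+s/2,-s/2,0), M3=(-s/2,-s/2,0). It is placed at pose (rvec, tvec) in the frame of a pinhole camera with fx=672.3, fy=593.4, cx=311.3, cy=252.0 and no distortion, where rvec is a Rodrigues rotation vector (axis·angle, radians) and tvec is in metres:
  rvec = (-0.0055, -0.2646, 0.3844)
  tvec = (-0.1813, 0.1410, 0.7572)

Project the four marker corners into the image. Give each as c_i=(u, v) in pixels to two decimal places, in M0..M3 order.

c0=(55.95, 400.73) c1=(188.58, 437.13) c2=(238.95, 326.59) c3=(110.50, 284.79)

Intrinsics K: fx=672.3, fy=593.4, cx=311.3, cy=252.0
Marker side s = 0.154 m; corners in marker frame (Z=0):
  M0 = (-0.0770, +0.0770, 0)
  M1 = (+0.0770, +0.0770, 0)
  M2 = (+0.0770, -0.0770, 0)
  M3 = (-0.0770, -0.0770, 0)
rvec = (-0.0055, -0.2646, 0.3844), |rvec| = θ = 0.46670 rad = 26.740°
Rodrigues: sinθ=0.44994, 1−cosθ=0.10694; R = I + sinθ·[k]× + (1−cosθ)·[k]×²:
    [+0.89307 -0.36988 -0.25614]
    [+0.37131 +0.92743 -0.04464]
    [+0.25406 -0.05524 +0.96561]
t = (-0.1813, 0.1410, 0.7572) m
M0: Pc = R·M0+t = (-0.27855, +0.18382, +0.73338); u = 672.3·(-0.27855)/0.73338 + 311.3 = 55.9527, v = 593.4·(+0.18382)/0.73338 + 252.0 = 400.7348
M1: Pc = R·M1+t = (-0.14101, +0.24100, +0.77251); u = 672.3·(-0.14101)/0.77251 + 311.3 = 188.5779, v = 593.4·(+0.24100)/0.77251 + 252.0 = 437.1259
M2: Pc = R·M2+t = (-0.08405, +0.09818, +0.78102); u = 672.3·(-0.08405)/0.78102 + 311.3 = 238.9476, v = 593.4·(+0.09818)/0.78102 + 252.0 = 326.5940
M3: Pc = R·M3+t = (-0.22159, +0.04100, +0.74189); u = 672.3·(-0.22159)/0.74189 + 311.3 = 110.4995, v = 593.4·(+0.04100)/0.74189 + 252.0 = 284.7910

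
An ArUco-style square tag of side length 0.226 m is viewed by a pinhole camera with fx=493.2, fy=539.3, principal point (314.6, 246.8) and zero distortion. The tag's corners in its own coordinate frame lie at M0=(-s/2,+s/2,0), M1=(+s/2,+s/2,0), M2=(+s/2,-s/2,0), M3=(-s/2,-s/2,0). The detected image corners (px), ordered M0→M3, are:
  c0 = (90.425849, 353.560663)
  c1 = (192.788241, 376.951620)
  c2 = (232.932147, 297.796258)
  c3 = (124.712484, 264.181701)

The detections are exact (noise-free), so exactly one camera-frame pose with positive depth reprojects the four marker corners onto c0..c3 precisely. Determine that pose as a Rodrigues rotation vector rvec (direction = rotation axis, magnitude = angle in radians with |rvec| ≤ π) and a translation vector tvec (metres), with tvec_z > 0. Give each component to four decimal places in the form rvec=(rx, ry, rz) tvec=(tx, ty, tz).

Intrinsics K: fx=493.2, fy=539.3, cx=314.6, cy=246.8
Marker side s = 0.226 m; corners in marker frame (Z=0):
  M0 = (-0.1130, +0.1130, 0)
  M1 = (+0.1130, +0.1130, 0)
  M2 = (+0.1130, -0.1130, 0)
  M3 = (-0.1130, -0.1130, 0)
Detected image corners:
  c0 = (90.425849, 353.560663) px
  c1 = (192.788241, 376.951620) px
  c2 = (232.932147, 297.796258) px
  c3 = (124.712484, 264.181701) px
Planar DLT: solve 8×8 A·h = b for H (H[2,2]=1):
  H  [+530.22836 -102.88396 +161.80616]
  H  [+256.03235 +497.63389 +325.62870]
  H  [+0.40514 +0.38934 +1.00000]
B = K⁻¹H; ‖b₁‖=0.956439, ‖b₂‖=0.956439; λ = 2/(‖b₁‖+‖b₂‖) = 1.045545, sign → tz>0 ⇒ λ=+1.045545
r₁ = λ·B[:,0] = (+0.85384,+0.30252,+0.42359); r₂ = λ·B[:,1] = (-0.47777,+0.77848,+0.40708)
r₃ = r₁×r₂ = (-0.20660,-0.54996,+0.80923); SVD([r₁ r₂ r₃]) → R = UVᵀ:
  R  [+0.85384 -0.47777 -0.20660]
  R  [+0.30252 +0.77848 -0.54996]
  R  [+0.42359 +0.40708 +0.80923]
t = (-0.32391, +0.15283, +1.04554) m
tr R = 2.441555; θ = arccos((tr R − 1)/2) = 0.765873 rad = 43.881°
axis k = ((R−Rᵀ)₃₂, (R−Rᵀ)₁₃, (R−Rᵀ)₂₁) / (2 sinθ) = (+0.690336, -0.454576, +0.562848)
rvec = θ·k = (+0.528709, -0.348147, +0.431070)

rvec=(0.5287, -0.3481, 0.4311) tvec=(-0.3239, 0.1528, 1.0455)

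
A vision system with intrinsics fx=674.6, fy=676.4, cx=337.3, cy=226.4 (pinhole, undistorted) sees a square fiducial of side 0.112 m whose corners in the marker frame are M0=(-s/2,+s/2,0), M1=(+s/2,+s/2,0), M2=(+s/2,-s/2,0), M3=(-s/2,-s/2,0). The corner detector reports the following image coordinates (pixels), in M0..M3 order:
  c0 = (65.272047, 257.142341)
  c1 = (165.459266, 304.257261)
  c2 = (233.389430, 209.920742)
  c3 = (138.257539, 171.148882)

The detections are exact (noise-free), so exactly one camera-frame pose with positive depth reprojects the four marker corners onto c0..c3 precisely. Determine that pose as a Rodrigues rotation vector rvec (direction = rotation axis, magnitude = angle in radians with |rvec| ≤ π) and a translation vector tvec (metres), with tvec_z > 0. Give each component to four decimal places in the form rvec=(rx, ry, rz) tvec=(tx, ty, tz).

rvec=(-0.5879, 0.1766, 0.4422) tvec=(-0.1740, 0.0062, 0.6299)

Intrinsics K: fx=674.6, fy=676.4, cx=337.3, cy=226.4
Marker side s = 0.112 m; corners in marker frame (Z=0):
  M0 = (-0.0560, +0.0560, 0)
  M1 = (+0.0560, +0.0560, 0)
  M2 = (+0.0560, -0.0560, 0)
  M3 = (-0.0560, -0.0560, 0)
Detected image corners:
  c0 = (65.272047, 257.142341) px
  c1 = (165.459266, 304.257261) px
  c2 = (233.389430, 209.920742) px
  c3 = (138.257539, 171.148882) px
Planar DLT: solve 8×8 A·h = b for H (H[2,2]=1):
  H  [+803.03875 -748.26674 +150.91498]
  H  [+275.50442 +618.53055 +233.08655]
  H  [-0.45105 -0.78760 +1.00000]
B = K⁻¹H; ‖b₁‖=1.587437, ‖b₂‖=1.587437; λ = 2/(‖b₁‖+‖b₂‖) = 0.629946, sign → tz>0 ⇒ λ=+0.629946
r₁ = λ·B[:,0] = (+0.89195,+0.35169,-0.28414); r₂ = λ·B[:,1] = (-0.45066,+0.74212,-0.49615)
r₃ = r₁×r₂ = (+0.03638,+0.57059,+0.82043); SVD([r₁ r₂ r₃]) → R = UVᵀ:
  R  [+0.89195 -0.45066 +0.03638]
  R  [+0.35169 +0.74212 +0.57059]
  R  [-0.28414 -0.49615 +0.82043]
t = (-0.17405, +0.00623, +0.62995) m
tr R = 2.454499; θ = arccos((tr R − 1)/2) = 0.756490 rad = 43.344°
axis k = ((R−Rᵀ)₃₂, (R−Rᵀ)₁₃, (R−Rᵀ)₂₁) / (2 sinθ) = (-0.777085, +0.233484, +0.584486)
rvec = θ·k = (-0.587857, +0.176629, +0.442158)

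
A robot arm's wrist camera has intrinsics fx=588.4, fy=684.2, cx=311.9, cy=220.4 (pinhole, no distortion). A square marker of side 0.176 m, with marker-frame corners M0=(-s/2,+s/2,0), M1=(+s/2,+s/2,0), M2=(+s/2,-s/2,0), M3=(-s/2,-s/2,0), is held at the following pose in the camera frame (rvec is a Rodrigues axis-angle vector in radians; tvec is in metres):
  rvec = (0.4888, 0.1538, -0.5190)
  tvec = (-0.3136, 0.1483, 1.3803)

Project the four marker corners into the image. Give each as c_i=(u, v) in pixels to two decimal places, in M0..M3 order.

Intrinsics K: fx=588.4, fy=684.2, cx=311.9, cy=220.4
Marker side s = 0.176 m; corners in marker frame (Z=0):
  M0 = (-0.0880, +0.0880, 0)
  M1 = (+0.0880, +0.0880, 0)
  M2 = (+0.0880, -0.0880, 0)
  M3 = (-0.0880, -0.0880, 0)
rvec = (0.4888, 0.1538, -0.5190), |rvec| = θ = 0.72934 rad = 41.788°
Rodrigues: sinθ=0.66638, 1−cosθ=0.25439; R = I + sinθ·[k]× + (1−cosθ)·[k]×²:
    [+0.85987 +0.51015 +0.01920]
    [-0.43824 +0.75692 -0.48478]
    [-0.26184 +0.40843 +0.87443]
t = (-0.3136, 0.1483, 1.3803) m
M0: Pc = R·M0+t = (-0.34438, +0.25347, +1.43928); u = 588.4·(-0.34438)/1.43928 + 311.9 = 171.1142, v = 684.2·(+0.25347)/1.43928 + 220.4 = 340.8957
M1: Pc = R·M1+t = (-0.19304, +0.17634, +1.39320); u = 588.4·(-0.19304)/1.39320 + 311.9 = 230.3728, v = 684.2·(+0.17634)/1.39320 + 220.4 = 307.0025
M2: Pc = R·M2+t = (-0.28282, +0.04313, +1.32132); u = 588.4·(-0.28282)/1.32132 + 311.9 = 185.9546, v = 684.2·(+0.04313)/1.32132 + 220.4 = 242.7310
M3: Pc = R·M3+t = (-0.43416, +0.12026, +1.36740); u = 588.4·(-0.43416)/1.36740 + 311.9 = 125.0778, v = 684.2·(+0.12026)/1.36740 + 220.4 = 280.5720

c0=(171.11, 340.90) c1=(230.37, 307.00) c2=(185.95, 242.73) c3=(125.08, 280.57)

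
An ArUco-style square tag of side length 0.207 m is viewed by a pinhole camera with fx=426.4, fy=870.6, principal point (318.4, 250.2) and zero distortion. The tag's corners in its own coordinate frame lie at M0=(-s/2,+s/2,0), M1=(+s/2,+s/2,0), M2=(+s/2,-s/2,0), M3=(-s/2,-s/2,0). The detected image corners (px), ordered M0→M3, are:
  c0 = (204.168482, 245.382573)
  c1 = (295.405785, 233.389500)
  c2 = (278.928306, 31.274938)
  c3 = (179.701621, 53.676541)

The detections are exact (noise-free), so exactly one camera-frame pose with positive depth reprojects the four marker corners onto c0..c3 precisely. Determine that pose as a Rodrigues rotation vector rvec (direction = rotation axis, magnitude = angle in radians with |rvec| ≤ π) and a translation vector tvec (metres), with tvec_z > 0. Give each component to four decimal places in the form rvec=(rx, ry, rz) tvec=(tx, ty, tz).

rvec=(0.4199, 0.1755, -0.0985) tvec=(-0.1635, -0.1053, 0.8777)

Intrinsics K: fx=426.4, fy=870.6, cx=318.4, cy=250.2
Marker side s = 0.207 m; corners in marker frame (Z=0):
  M0 = (-0.1035, +0.1035, 0)
  M1 = (+0.1035, +0.1035, 0)
  M2 = (+0.1035, -0.1035, 0)
  M3 = (-0.1035, -0.1035, 0)
Detected image corners:
  c0 = (204.168482, 245.382573) px
  c1 = (295.405785, 233.389500) px
  c2 = (278.928306, 31.274938) px
  c3 = (179.701621, 53.676541) px
Planar DLT: solve 8×8 A·h = b for H (H[2,2]=1):
  H  [+407.43448 +207.53554 +238.96554]
  H  [-112.33182 +1014.35396 +145.72590]
  H  [-0.21591 +0.45170 +1.00000]
B = K⁻¹H; ‖b₁‖=1.139395, ‖b₂‖=1.139395; λ = 2/(‖b₁‖+‖b₂‖) = 0.877659, sign → tz>0 ⇒ λ=+0.877659
r₁ = λ·B[:,0] = (+0.98012,-0.05878,-0.18949); r₂ = λ·B[:,1] = (+0.13114,+0.90865,+0.39644)
r₃ = r₁×r₂ = (+0.14888,-0.41341,+0.89829); SVD([r₁ r₂ r₃]) → R = UVᵀ:
  R  [+0.98012 +0.13114 +0.14888]
  R  [-0.05878 +0.90865 -0.41341]
  R  [-0.18949 +0.39644 +0.89829]
t = (-0.16350, -0.10532, +0.87766) m
tr R = 2.787060; θ = arccos((tr R − 1)/2) = 0.465650 rad = 26.680°
axis k = ((R−Rᵀ)₃₂, (R−Rᵀ)₁₃, (R−Rᵀ)₂₁) / (2 sinθ) = (+0.901824, +0.376805, -0.211499)
rvec = θ·k = (+0.419934, +0.175459, -0.098485)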